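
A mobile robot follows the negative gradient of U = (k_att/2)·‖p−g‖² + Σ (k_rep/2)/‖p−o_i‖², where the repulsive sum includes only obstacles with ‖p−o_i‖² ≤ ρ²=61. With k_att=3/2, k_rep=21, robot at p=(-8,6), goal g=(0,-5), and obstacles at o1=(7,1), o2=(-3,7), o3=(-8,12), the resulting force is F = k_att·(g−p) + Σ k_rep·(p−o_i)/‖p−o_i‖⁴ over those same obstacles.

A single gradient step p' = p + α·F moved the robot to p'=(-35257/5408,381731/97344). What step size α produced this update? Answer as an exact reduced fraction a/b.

α = 1/8

F_att = 3/2·(g−p) = 3/2·(8,-11) = (12.0000,-16.5000)
o1: d²=250 > ρ²=61 → inactive
o2: d²=26 ≤ ρ²=61; F_rep = 21·(-5,-1)/26² = (-0.1553,-0.0311)
o3: d²=36 ≤ ρ²=61; F_rep = 21·(0,-6)/36² = (0.0000,-0.0972)
F = F_att + ΣF_rep = (11.8447,-16.6283)
Δp = p'−p = (1.4806,-2.0785); α = Δx/Fx = (8007/5408) / (8007/676) = 1/8
check: Δy/Fy = (-202333/97344) / (-202333/12168) = 1/8 ✓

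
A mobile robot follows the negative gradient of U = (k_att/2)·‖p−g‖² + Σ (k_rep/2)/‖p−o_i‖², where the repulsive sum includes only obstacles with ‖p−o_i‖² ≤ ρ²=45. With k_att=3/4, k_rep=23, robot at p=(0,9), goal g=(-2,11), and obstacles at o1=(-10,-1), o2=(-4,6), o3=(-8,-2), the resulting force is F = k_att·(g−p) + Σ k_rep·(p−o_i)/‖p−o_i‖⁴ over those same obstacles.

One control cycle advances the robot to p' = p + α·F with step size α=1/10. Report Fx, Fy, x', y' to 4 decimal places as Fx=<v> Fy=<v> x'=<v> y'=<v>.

F_att = 3/4·(g−p) = 3/4·(-2,2) = (-1.5000,1.5000)
o1: d²=200 > ρ²=45 → inactive
o2: d²=25 ≤ ρ²=45; F_rep = 23·(4,3)/25² = (0.1472,0.1104)
o3: d²=185 > ρ²=45 → inactive
F = F_att + ΣF_rep = (-1.3528,1.6104)
p' = p + 1/10·F = (-0.1353,9.1610)

Fx=-1.3528 Fy=1.6104 x'=-0.1353 y'=9.1610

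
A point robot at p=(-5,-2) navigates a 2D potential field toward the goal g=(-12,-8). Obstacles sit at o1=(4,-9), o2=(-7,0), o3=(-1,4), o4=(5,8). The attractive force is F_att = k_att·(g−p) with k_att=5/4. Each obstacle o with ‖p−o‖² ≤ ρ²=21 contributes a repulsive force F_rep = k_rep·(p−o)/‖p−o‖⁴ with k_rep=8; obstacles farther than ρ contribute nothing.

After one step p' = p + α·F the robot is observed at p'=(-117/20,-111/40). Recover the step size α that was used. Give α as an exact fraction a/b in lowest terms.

α = 1/10

F_att = 5/4·(g−p) = 5/4·(-7,-6) = (-8.7500,-7.5000)
o1: d²=130 > ρ²=21 → inactive
o2: d²=8 ≤ ρ²=21; F_rep = 8·(2,-2)/8² = (0.2500,-0.2500)
o3: d²=52 > ρ²=21 → inactive
o4: d²=200 > ρ²=21 → inactive
F = F_att + ΣF_rep = (-8.5000,-7.7500)
Δp = p'−p = (-0.8500,-0.7750); α = Δx/Fx = (-17/20) / (-17/2) = 1/10
check: Δy/Fy = (-31/40) / (-31/4) = 1/10 ✓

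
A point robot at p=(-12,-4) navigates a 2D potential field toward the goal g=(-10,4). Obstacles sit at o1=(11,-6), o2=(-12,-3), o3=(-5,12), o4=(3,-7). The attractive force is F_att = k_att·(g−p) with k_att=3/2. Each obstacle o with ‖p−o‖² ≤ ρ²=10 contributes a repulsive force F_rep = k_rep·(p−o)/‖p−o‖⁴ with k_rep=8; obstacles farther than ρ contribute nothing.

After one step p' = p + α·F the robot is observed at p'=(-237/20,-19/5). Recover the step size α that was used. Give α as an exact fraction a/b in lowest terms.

α = 1/20

F_att = 3/2·(g−p) = 3/2·(2,8) = (3.0000,12.0000)
o1: d²=533 > ρ²=10 → inactive
o2: d²=1 ≤ ρ²=10; F_rep = 8·(0,-1)/1² = (0.0000,-8.0000)
o3: d²=305 > ρ²=10 → inactive
o4: d²=234 > ρ²=10 → inactive
F = F_att + ΣF_rep = (3.0000,4.0000)
Δp = p'−p = (0.1500,0.2000); α = Δx/Fx = (3/20) / (3) = 1/20
check: Δy/Fy = (1/5) / (4) = 1/20 ✓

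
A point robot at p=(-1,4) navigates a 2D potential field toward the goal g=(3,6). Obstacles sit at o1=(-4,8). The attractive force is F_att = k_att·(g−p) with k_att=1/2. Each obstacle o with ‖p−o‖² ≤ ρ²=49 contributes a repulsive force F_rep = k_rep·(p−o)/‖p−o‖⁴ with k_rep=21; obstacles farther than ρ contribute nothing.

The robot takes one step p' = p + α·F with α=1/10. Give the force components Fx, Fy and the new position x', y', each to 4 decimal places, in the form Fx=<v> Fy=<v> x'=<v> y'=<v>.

F_att = 1/2·(g−p) = 1/2·(4,2) = (2.0000,1.0000)
o1: d²=25 ≤ ρ²=49; F_rep = 21·(3,-4)/25² = (0.1008,-0.1344)
F = F_att + ΣF_rep = (2.1008,0.8656)
p' = p + 1/10·F = (-0.7899,4.0866)

Fx=2.1008 Fy=0.8656 x'=-0.7899 y'=4.0866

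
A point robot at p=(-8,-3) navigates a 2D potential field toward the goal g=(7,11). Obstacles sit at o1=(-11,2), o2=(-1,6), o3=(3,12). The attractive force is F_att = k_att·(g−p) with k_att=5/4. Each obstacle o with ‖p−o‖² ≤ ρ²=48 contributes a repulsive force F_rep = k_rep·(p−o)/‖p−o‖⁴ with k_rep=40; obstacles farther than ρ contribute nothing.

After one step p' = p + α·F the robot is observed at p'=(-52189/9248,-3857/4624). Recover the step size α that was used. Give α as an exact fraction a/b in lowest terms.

α = 1/8

F_att = 5/4·(g−p) = 5/4·(15,14) = (18.7500,17.5000)
o1: d²=34 ≤ ρ²=48; F_rep = 40·(3,-5)/34² = (0.1038,-0.1730)
o2: d²=130 > ρ²=48 → inactive
o3: d²=346 > ρ²=48 → inactive
F = F_att + ΣF_rep = (18.8538,17.3270)
Δp = p'−p = (2.3567,2.1659); α = Δx/Fx = (21795/9248) / (21795/1156) = 1/8
check: Δy/Fy = (10015/4624) / (10015/578) = 1/8 ✓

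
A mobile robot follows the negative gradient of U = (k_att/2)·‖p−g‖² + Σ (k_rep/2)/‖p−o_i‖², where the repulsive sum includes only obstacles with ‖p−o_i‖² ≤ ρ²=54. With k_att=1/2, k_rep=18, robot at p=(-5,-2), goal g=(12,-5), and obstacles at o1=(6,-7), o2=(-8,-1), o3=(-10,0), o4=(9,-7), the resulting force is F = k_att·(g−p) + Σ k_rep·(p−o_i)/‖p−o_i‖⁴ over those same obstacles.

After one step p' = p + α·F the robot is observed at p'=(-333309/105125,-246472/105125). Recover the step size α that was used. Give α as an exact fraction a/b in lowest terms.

α = 1/5

F_att = 1/2·(g−p) = 1/2·(17,-3) = (8.5000,-1.5000)
o1: d²=146 > ρ²=54 → inactive
o2: d²=10 ≤ ρ²=54; F_rep = 18·(3,-1)/10² = (0.5400,-0.1800)
o3: d²=29 ≤ ρ²=54; F_rep = 18·(5,-2)/29² = (0.1070,-0.0428)
o4: d²=221 > ρ²=54 → inactive
F = F_att + ΣF_rep = (9.1470,-1.7228)
Δp = p'−p = (1.8294,-0.3446); α = Δx/Fx = (192316/105125) / (192316/21025) = 1/5
check: Δy/Fy = (-36222/105125) / (-36222/21025) = 1/5 ✓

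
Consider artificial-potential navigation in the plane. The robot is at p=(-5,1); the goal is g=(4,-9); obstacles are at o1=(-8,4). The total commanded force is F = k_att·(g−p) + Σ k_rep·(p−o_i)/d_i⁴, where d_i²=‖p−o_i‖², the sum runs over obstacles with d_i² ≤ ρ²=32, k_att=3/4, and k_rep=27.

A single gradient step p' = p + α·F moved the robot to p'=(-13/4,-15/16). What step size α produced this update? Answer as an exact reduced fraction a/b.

α = 1/4

F_att = 3/4·(g−p) = 3/4·(9,-10) = (6.7500,-7.5000)
o1: d²=18 ≤ ρ²=32; F_rep = 27·(3,-3)/18² = (0.2500,-0.2500)
F = F_att + ΣF_rep = (7.0000,-7.7500)
Δp = p'−p = (1.7500,-1.9375); α = Δx/Fx = (7/4) / (7) = 1/4
check: Δy/Fy = (-31/16) / (-31/4) = 1/4 ✓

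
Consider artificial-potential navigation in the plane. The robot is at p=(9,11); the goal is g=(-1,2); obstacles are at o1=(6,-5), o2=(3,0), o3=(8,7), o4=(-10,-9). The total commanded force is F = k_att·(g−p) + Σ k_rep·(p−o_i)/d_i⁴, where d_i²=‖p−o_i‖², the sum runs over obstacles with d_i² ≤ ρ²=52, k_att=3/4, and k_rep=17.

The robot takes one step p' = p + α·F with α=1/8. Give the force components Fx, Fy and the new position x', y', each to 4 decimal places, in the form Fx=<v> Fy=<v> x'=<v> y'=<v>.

Fx=-7.4412 Fy=-6.5147 x'=8.0699 y'=10.1857

F_att = 3/4·(g−p) = 3/4·(-10,-9) = (-7.5000,-6.7500)
o1: d²=265 > ρ²=52 → inactive
o2: d²=157 > ρ²=52 → inactive
o3: d²=17 ≤ ρ²=52; F_rep = 17·(1,4)/17² = (0.0588,0.2353)
o4: d²=761 > ρ²=52 → inactive
F = F_att + ΣF_rep = (-7.4412,-6.5147)
p' = p + 1/8·F = (8.0699,10.1857)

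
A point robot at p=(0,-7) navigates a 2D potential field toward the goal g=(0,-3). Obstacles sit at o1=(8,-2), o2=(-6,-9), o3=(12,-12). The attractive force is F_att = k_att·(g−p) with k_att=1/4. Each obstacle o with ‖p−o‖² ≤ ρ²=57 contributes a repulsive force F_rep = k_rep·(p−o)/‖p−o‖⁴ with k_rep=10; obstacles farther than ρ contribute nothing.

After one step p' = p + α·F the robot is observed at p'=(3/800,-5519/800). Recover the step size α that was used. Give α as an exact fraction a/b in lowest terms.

α = 1/10

F_att = 1/4·(g−p) = 1/4·(0,4) = (0.0000,1.0000)
o1: d²=89 > ρ²=57 → inactive
o2: d²=40 ≤ ρ²=57; F_rep = 10·(6,2)/40² = (0.0375,0.0125)
o3: d²=169 > ρ²=57 → inactive
F = F_att + ΣF_rep = (0.0375,1.0125)
Δp = p'−p = (0.0037,0.1013); α = Δx/Fx = (3/800) / (3/80) = 1/10
check: Δy/Fy = (81/800) / (81/80) = 1/10 ✓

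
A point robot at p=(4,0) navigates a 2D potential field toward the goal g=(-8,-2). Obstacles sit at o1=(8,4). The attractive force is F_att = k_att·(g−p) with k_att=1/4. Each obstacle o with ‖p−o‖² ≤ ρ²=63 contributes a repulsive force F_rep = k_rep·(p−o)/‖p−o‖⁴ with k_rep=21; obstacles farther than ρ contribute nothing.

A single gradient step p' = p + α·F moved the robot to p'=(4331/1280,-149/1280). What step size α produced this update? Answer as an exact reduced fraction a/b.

α = 1/5

F_att = 1/4·(g−p) = 1/4·(-12,-2) = (-3.0000,-0.5000)
o1: d²=32 ≤ ρ²=63; F_rep = 21·(-4,-4)/32² = (-0.0820,-0.0820)
F = F_att + ΣF_rep = (-3.0820,-0.5820)
Δp = p'−p = (-0.6164,-0.1164); α = Δx/Fx = (-789/1280) / (-789/256) = 1/5
check: Δy/Fy = (-149/1280) / (-149/256) = 1/5 ✓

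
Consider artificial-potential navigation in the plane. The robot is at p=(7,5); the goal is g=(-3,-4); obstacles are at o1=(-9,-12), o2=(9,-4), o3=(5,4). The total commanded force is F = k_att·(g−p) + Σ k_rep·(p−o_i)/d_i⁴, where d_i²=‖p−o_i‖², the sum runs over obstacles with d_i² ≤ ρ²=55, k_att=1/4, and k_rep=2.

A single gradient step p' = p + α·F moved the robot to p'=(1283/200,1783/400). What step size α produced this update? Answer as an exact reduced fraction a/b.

α = 1/4

F_att = 1/4·(g−p) = 1/4·(-10,-9) = (-2.5000,-2.2500)
o1: d²=545 > ρ²=55 → inactive
o2: d²=85 > ρ²=55 → inactive
o3: d²=5 ≤ ρ²=55; F_rep = 2·(2,1)/5² = (0.1600,0.0800)
F = F_att + ΣF_rep = (-2.3400,-2.1700)
Δp = p'−p = (-0.5850,-0.5425); α = Δx/Fx = (-117/200) / (-117/50) = 1/4
check: Δy/Fy = (-217/400) / (-217/100) = 1/4 ✓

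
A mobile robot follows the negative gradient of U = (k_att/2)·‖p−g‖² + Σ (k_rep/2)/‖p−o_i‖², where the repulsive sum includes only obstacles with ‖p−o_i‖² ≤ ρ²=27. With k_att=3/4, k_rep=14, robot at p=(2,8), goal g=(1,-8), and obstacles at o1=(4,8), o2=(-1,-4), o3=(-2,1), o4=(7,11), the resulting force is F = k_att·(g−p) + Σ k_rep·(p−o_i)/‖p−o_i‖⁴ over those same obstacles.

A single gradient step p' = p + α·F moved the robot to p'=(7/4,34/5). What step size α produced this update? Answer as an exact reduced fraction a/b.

F_att = 3/4·(g−p) = 3/4·(-1,-16) = (-0.7500,-12.0000)
o1: d²=4 ≤ ρ²=27; F_rep = 14·(-2,0)/4² = (-1.7500,0.0000)
o2: d²=153 > ρ²=27 → inactive
o3: d²=65 > ρ²=27 → inactive
o4: d²=34 > ρ²=27 → inactive
F = F_att + ΣF_rep = (-2.5000,-12.0000)
Δp = p'−p = (-0.2500,-1.2000); α = Δx/Fx = (-1/4) / (-5/2) = 1/10
check: Δy/Fy = (-6/5) / (-12) = 1/10 ✓

α = 1/10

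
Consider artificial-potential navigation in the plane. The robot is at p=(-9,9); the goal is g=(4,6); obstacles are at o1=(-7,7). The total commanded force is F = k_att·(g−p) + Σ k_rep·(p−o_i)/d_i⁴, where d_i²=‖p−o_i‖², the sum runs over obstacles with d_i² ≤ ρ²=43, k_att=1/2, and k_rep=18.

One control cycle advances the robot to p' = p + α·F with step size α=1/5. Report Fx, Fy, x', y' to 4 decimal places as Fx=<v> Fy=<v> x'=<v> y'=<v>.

Fx=5.9375 Fy=-0.9375 x'=-7.8125 y'=8.8125

F_att = 1/2·(g−p) = 1/2·(13,-3) = (6.5000,-1.5000)
o1: d²=8 ≤ ρ²=43; F_rep = 18·(-2,2)/8² = (-0.5625,0.5625)
F = F_att + ΣF_rep = (5.9375,-0.9375)
p' = p + 1/5·F = (-7.8125,8.8125)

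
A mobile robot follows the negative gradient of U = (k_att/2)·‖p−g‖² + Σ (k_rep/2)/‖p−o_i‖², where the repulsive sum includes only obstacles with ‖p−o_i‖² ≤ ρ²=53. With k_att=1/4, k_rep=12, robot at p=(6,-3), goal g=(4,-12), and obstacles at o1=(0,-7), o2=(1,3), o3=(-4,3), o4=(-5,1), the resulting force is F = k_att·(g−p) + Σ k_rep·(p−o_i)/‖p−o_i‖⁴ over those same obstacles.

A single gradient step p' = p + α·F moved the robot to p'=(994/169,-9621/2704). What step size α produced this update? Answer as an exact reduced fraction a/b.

F_att = 1/4·(g−p) = 1/4·(-2,-9) = (-0.5000,-2.2500)
o1: d²=52 ≤ ρ²=53; F_rep = 12·(6,4)/52² = (0.0266,0.0178)
o2: d²=61 > ρ²=53 → inactive
o3: d²=136 > ρ²=53 → inactive
o4: d²=137 > ρ²=53 → inactive
F = F_att + ΣF_rep = (-0.4734,-2.2322)
Δp = p'−p = (-0.1183,-0.5581); α = Δx/Fx = (-20/169) / (-80/169) = 1/4
check: Δy/Fy = (-1509/2704) / (-1509/676) = 1/4 ✓

α = 1/4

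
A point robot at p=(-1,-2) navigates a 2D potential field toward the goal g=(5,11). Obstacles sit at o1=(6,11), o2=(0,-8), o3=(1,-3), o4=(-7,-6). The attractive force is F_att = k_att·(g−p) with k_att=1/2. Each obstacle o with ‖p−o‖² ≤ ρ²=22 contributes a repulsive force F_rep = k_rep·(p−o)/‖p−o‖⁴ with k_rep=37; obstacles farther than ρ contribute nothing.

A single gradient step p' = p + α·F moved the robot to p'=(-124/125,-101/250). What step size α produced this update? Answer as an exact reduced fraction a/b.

F_att = 1/2·(g−p) = 1/2·(6,13) = (3.0000,6.5000)
o1: d²=218 > ρ²=22 → inactive
o2: d²=37 > ρ²=22 → inactive
o3: d²=5 ≤ ρ²=22; F_rep = 37·(-2,1)/5² = (-2.9600,1.4800)
o4: d²=52 > ρ²=22 → inactive
F = F_att + ΣF_rep = (0.0400,7.9800)
Δp = p'−p = (0.0080,1.5960); α = Δx/Fx = (1/125) / (1/25) = 1/5
check: Δy/Fy = (399/250) / (399/50) = 1/5 ✓

α = 1/5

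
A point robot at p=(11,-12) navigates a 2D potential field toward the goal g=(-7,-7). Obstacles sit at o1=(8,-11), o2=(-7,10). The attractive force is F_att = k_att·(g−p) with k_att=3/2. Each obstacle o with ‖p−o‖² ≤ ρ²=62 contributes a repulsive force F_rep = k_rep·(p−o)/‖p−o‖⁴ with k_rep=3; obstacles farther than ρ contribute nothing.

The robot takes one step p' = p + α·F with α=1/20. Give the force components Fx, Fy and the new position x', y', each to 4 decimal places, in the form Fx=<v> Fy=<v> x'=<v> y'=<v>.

F_att = 3/2·(g−p) = 3/2·(-18,5) = (-27.0000,7.5000)
o1: d²=10 ≤ ρ²=62; F_rep = 3·(3,-1)/10² = (0.0900,-0.0300)
o2: d²=808 > ρ²=62 → inactive
F = F_att + ΣF_rep = (-26.9100,7.4700)
p' = p + 1/20·F = (9.6545,-11.6265)

Fx=-26.9100 Fy=7.4700 x'=9.6545 y'=-11.6265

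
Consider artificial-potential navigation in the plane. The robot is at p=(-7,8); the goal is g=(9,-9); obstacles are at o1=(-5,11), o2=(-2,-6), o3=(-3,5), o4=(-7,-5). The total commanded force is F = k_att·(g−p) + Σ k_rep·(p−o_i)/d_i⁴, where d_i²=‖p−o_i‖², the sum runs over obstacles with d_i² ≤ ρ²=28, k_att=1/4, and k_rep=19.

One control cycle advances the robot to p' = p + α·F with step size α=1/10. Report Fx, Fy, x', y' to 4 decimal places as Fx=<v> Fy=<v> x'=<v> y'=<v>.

Fx=3.6535 Fy=-4.4961 x'=-6.6346 y'=7.5504

F_att = 1/4·(g−p) = 1/4·(16,-17) = (4.0000,-4.2500)
o1: d²=13 ≤ ρ²=28; F_rep = 19·(-2,-3)/13² = (-0.2249,-0.3373)
o2: d²=221 > ρ²=28 → inactive
o3: d²=25 ≤ ρ²=28; F_rep = 19·(-4,3)/25² = (-0.1216,0.0912)
o4: d²=169 > ρ²=28 → inactive
F = F_att + ΣF_rep = (3.6535,-4.4961)
p' = p + 1/10·F = (-6.6346,7.5504)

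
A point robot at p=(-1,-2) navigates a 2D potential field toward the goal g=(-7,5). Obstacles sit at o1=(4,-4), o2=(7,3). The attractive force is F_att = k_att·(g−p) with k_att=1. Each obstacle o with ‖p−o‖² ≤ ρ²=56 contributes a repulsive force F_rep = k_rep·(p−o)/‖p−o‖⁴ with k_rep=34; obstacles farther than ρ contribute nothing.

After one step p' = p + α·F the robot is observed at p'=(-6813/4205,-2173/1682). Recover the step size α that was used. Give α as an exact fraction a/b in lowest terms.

F_att = 1·(g−p) = 1·(-6,7) = (-6.0000,7.0000)
o1: d²=29 ≤ ρ²=56; F_rep = 34·(-5,2)/29² = (-0.2021,0.0809)
o2: d²=89 > ρ²=56 → inactive
F = F_att + ΣF_rep = (-6.2021,7.0809)
Δp = p'−p = (-0.6202,0.7081); α = Δx/Fx = (-2608/4205) / (-5216/841) = 1/10
check: Δy/Fy = (1191/1682) / (5955/841) = 1/10 ✓

α = 1/10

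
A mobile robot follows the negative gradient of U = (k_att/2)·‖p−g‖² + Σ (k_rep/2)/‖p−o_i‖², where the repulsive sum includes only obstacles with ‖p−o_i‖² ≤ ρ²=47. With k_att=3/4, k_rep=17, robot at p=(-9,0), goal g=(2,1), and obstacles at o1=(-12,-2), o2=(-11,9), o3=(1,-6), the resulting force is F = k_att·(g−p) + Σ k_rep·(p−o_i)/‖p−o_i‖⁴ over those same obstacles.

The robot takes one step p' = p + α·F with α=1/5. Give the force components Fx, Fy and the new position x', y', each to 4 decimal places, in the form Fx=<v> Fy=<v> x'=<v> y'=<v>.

Fx=8.5518 Fy=0.9512 x'=-7.2896 y'=0.1902

F_att = 3/4·(g−p) = 3/4·(11,1) = (8.2500,0.7500)
o1: d²=13 ≤ ρ²=47; F_rep = 17·(3,2)/13² = (0.3018,0.2012)
o2: d²=85 > ρ²=47 → inactive
o3: d²=136 > ρ²=47 → inactive
F = F_att + ΣF_rep = (8.5518,0.9512)
p' = p + 1/5·F = (-7.2896,0.1902)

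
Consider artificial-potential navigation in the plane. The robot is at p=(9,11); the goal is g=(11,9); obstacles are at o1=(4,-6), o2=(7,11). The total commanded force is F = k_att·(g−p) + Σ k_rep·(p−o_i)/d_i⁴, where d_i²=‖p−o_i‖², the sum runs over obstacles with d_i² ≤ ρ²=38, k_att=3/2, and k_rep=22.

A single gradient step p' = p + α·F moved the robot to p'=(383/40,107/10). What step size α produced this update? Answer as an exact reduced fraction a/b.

F_att = 3/2·(g−p) = 3/2·(2,-2) = (3.0000,-3.0000)
o1: d²=314 > ρ²=38 → inactive
o2: d²=4 ≤ ρ²=38; F_rep = 22·(2,0)/4² = (2.7500,0.0000)
F = F_att + ΣF_rep = (5.7500,-3.0000)
Δp = p'−p = (0.5750,-0.3000); α = Δx/Fx = (23/40) / (23/4) = 1/10
check: Δy/Fy = (-3/10) / (-3) = 1/10 ✓

α = 1/10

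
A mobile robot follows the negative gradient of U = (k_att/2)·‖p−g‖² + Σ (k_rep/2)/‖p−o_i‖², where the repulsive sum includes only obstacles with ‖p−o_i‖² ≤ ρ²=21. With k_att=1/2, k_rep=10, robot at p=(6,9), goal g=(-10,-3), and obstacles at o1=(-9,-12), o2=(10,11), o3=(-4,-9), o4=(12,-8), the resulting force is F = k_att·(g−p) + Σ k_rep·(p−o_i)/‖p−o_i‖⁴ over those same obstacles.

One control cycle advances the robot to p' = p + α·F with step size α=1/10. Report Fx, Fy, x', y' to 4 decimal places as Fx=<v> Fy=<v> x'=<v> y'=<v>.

F_att = 1/2·(g−p) = 1/2·(-16,-12) = (-8.0000,-6.0000)
o1: d²=666 > ρ²=21 → inactive
o2: d²=20 ≤ ρ²=21; F_rep = 10·(-4,-2)/20² = (-0.1000,-0.0500)
o3: d²=424 > ρ²=21 → inactive
o4: d²=325 > ρ²=21 → inactive
F = F_att + ΣF_rep = (-8.1000,-6.0500)
p' = p + 1/10·F = (5.1900,8.3950)

Fx=-8.1000 Fy=-6.0500 x'=5.1900 y'=8.3950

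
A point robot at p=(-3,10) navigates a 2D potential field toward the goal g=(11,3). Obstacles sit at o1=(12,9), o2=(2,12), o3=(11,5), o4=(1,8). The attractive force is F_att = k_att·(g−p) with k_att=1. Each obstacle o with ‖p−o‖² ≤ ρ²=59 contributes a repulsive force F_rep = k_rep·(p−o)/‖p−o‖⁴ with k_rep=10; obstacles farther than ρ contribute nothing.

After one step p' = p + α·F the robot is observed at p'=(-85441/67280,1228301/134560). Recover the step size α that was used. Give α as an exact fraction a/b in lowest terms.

F_att = 1·(g−p) = 1·(14,-7) = (14.0000,-7.0000)
o1: d²=226 > ρ²=59 → inactive
o2: d²=29 ≤ ρ²=59; F_rep = 10·(-5,-2)/29² = (-0.0595,-0.0238)
o3: d²=221 > ρ²=59 → inactive
o4: d²=20 ≤ ρ²=59; F_rep = 10·(-4,2)/20² = (-0.1000,0.0500)
F = F_att + ΣF_rep = (13.8405,-6.9738)
Δp = p'−p = (1.7301,-0.8717); α = Δx/Fx = (116399/67280) / (116399/8410) = 1/8
check: Δy/Fy = (-117299/134560) / (-117299/16820) = 1/8 ✓

α = 1/8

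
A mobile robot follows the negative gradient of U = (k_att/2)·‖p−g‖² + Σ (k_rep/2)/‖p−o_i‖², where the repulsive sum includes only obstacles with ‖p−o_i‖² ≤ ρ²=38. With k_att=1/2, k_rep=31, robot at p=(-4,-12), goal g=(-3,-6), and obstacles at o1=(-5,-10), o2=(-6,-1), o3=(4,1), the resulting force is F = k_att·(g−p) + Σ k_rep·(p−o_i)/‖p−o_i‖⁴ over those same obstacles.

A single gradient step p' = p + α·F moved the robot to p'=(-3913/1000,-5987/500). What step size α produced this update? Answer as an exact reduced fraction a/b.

α = 1/20

F_att = 1/2·(g−p) = 1/2·(1,6) = (0.5000,3.0000)
o1: d²=5 ≤ ρ²=38; F_rep = 31·(1,-2)/5² = (1.2400,-2.4800)
o2: d²=125 > ρ²=38 → inactive
o3: d²=233 > ρ²=38 → inactive
F = F_att + ΣF_rep = (1.7400,0.5200)
Δp = p'−p = (0.0870,0.0260); α = Δx/Fx = (87/1000) / (87/50) = 1/20
check: Δy/Fy = (13/500) / (13/25) = 1/20 ✓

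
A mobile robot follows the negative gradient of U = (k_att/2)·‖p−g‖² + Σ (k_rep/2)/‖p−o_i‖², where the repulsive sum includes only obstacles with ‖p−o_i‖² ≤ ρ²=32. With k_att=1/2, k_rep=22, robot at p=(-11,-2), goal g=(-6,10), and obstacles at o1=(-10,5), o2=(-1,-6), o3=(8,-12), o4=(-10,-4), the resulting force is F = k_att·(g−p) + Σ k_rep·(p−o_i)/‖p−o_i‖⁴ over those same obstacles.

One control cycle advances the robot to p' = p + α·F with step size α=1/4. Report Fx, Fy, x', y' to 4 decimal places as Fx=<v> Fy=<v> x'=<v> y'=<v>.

Fx=1.6200 Fy=7.7600 x'=-10.5950 y'=-0.0600

F_att = 1/2·(g−p) = 1/2·(5,12) = (2.5000,6.0000)
o1: d²=50 > ρ²=32 → inactive
o2: d²=116 > ρ²=32 → inactive
o3: d²=461 > ρ²=32 → inactive
o4: d²=5 ≤ ρ²=32; F_rep = 22·(-1,2)/5² = (-0.8800,1.7600)
F = F_att + ΣF_rep = (1.6200,7.7600)
p' = p + 1/4·F = (-10.5950,-0.0600)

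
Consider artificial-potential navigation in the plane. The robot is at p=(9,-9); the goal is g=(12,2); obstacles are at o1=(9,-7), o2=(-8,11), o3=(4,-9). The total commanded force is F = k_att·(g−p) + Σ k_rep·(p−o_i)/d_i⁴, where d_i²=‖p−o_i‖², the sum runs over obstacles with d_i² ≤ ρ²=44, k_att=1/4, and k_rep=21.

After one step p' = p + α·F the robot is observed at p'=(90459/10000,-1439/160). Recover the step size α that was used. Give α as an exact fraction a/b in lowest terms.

α = 1/20

F_att = 1/4·(g−p) = 1/4·(3,11) = (0.7500,2.7500)
o1: d²=4 ≤ ρ²=44; F_rep = 21·(0,-2)/4² = (0.0000,-2.6250)
o2: d²=689 > ρ²=44 → inactive
o3: d²=25 ≤ ρ²=44; F_rep = 21·(5,0)/25² = (0.1680,0.0000)
F = F_att + ΣF_rep = (0.9180,0.1250)
Δp = p'−p = (0.0459,0.0063); α = Δx/Fx = (459/10000) / (459/500) = 1/20
check: Δy/Fy = (1/160) / (1/8) = 1/20 ✓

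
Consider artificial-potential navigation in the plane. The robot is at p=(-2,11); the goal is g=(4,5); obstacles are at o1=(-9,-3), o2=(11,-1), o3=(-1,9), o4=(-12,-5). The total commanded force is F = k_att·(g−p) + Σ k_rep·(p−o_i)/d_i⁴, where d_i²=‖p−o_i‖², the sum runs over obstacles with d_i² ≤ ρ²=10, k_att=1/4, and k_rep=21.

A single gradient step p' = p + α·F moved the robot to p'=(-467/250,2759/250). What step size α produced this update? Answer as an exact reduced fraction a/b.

F_att = 1/4·(g−p) = 1/4·(6,-6) = (1.5000,-1.5000)
o1: d²=245 > ρ²=10 → inactive
o2: d²=313 > ρ²=10 → inactive
o3: d²=5 ≤ ρ²=10; F_rep = 21·(-1,2)/5² = (-0.8400,1.6800)
o4: d²=356 > ρ²=10 → inactive
F = F_att + ΣF_rep = (0.6600,0.1800)
Δp = p'−p = (0.1320,0.0360); α = Δx/Fx = (33/250) / (33/50) = 1/5
check: Δy/Fy = (9/250) / (9/50) = 1/5 ✓

α = 1/5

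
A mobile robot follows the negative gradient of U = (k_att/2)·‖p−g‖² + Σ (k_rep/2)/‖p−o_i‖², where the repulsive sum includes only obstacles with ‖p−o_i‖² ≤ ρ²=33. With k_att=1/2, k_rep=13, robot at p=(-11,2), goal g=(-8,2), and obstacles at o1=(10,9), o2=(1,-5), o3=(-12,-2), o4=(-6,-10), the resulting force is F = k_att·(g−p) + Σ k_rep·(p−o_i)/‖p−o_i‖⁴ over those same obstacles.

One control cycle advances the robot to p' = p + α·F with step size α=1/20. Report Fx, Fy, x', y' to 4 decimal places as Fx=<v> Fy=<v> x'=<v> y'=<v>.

F_att = 1/2·(g−p) = 1/2·(3,0) = (1.5000,0.0000)
o1: d²=490 > ρ²=33 → inactive
o2: d²=193 > ρ²=33 → inactive
o3: d²=17 ≤ ρ²=33; F_rep = 13·(1,4)/17² = (0.0450,0.1799)
o4: d²=169 > ρ²=33 → inactive
F = F_att + ΣF_rep = (1.5450,0.1799)
p' = p + 1/20·F = (-10.9228,2.0090)

Fx=1.5450 Fy=0.1799 x'=-10.9228 y'=2.0090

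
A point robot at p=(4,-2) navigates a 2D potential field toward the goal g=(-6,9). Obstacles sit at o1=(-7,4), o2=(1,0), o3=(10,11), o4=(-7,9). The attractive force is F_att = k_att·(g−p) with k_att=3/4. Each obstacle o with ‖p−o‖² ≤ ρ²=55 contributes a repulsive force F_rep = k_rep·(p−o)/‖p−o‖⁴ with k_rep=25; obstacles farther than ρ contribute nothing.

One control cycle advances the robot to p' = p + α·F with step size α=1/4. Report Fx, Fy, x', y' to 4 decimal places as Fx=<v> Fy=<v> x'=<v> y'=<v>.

F_att = 3/4·(g−p) = 3/4·(-10,11) = (-7.5000,8.2500)
o1: d²=157 > ρ²=55 → inactive
o2: d²=13 ≤ ρ²=55; F_rep = 25·(3,-2)/13² = (0.4438,-0.2959)
o3: d²=205 > ρ²=55 → inactive
o4: d²=242 > ρ²=55 → inactive
F = F_att + ΣF_rep = (-7.0562,7.9541)
p' = p + 1/4·F = (2.2359,-0.0115)

Fx=-7.0562 Fy=7.9541 x'=2.2359 y'=-0.0115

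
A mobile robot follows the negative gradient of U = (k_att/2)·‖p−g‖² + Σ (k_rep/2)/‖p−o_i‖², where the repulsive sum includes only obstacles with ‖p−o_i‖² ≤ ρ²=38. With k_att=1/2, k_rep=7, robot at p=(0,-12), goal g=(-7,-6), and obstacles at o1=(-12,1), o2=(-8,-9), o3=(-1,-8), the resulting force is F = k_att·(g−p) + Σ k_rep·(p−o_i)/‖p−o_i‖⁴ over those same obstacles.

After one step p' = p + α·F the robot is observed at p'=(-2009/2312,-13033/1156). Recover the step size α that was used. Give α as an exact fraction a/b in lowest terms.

α = 1/4

F_att = 1/2·(g−p) = 1/2·(-7,6) = (-3.5000,3.0000)
o1: d²=313 > ρ²=38 → inactive
o2: d²=73 > ρ²=38 → inactive
o3: d²=17 ≤ ρ²=38; F_rep = 7·(1,-4)/17² = (0.0242,-0.0969)
F = F_att + ΣF_rep = (-3.4758,2.9031)
Δp = p'−p = (-0.8689,0.7258); α = Δx/Fx = (-2009/2312) / (-2009/578) = 1/4
check: Δy/Fy = (839/1156) / (839/289) = 1/4 ✓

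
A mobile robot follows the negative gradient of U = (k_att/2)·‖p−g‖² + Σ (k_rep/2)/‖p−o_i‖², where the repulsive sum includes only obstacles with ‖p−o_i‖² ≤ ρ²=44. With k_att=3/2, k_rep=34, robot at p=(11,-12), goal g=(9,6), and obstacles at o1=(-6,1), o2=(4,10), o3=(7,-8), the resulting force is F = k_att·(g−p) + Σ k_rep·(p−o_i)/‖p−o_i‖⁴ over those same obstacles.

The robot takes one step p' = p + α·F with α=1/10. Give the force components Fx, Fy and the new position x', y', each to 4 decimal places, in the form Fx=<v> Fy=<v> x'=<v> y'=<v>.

Fx=-2.8672 Fy=26.8672 x'=10.7133 y'=-9.3133

F_att = 3/2·(g−p) = 3/2·(-2,18) = (-3.0000,27.0000)
o1: d²=458 > ρ²=44 → inactive
o2: d²=533 > ρ²=44 → inactive
o3: d²=32 ≤ ρ²=44; F_rep = 34·(4,-4)/32² = (0.1328,-0.1328)
F = F_att + ΣF_rep = (-2.8672,26.8672)
p' = p + 1/10·F = (10.7133,-9.3133)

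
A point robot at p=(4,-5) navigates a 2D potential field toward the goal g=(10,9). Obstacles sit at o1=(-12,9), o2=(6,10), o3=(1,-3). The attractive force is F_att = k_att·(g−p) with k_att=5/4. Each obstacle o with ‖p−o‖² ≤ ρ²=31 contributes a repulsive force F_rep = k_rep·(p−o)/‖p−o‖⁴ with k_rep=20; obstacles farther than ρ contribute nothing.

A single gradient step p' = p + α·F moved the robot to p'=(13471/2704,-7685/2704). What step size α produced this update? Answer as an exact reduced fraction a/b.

F_att = 5/4·(g−p) = 5/4·(6,14) = (7.5000,17.5000)
o1: d²=452 > ρ²=31 → inactive
o2: d²=229 > ρ²=31 → inactive
o3: d²=13 ≤ ρ²=31; F_rep = 20·(3,-2)/13² = (0.3550,-0.2367)
F = F_att + ΣF_rep = (7.8550,17.2633)
Δp = p'−p = (0.9819,2.1579); α = Δx/Fx = (2655/2704) / (2655/338) = 1/8
check: Δy/Fy = (5835/2704) / (5835/338) = 1/8 ✓

α = 1/8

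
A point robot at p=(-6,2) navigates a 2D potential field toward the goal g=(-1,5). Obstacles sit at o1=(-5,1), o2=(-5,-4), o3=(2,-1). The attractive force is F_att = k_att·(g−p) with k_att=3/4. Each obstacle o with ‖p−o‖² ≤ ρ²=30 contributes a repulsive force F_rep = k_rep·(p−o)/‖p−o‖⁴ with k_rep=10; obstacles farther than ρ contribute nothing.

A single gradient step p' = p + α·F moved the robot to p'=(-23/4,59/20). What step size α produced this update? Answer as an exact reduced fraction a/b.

F_att = 3/4·(g−p) = 3/4·(5,3) = (3.7500,2.2500)
o1: d²=2 ≤ ρ²=30; F_rep = 10·(-1,1)/2² = (-2.5000,2.5000)
o2: d²=37 > ρ²=30 → inactive
o3: d²=73 > ρ²=30 → inactive
F = F_att + ΣF_rep = (1.2500,4.7500)
Δp = p'−p = (0.2500,0.9500); α = Δx/Fx = (1/4) / (5/4) = 1/5
check: Δy/Fy = (19/20) / (19/4) = 1/5 ✓

α = 1/5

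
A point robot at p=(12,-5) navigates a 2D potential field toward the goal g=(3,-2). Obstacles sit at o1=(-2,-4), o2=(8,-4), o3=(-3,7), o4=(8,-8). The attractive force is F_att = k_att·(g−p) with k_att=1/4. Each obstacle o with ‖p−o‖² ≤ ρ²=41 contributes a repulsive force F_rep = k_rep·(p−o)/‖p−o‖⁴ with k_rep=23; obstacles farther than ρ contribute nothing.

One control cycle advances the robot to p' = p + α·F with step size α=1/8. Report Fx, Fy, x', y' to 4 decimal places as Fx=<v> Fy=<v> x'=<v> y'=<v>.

F_att = 1/4·(g−p) = 1/4·(-9,3) = (-2.2500,0.7500)
o1: d²=197 > ρ²=41 → inactive
o2: d²=17 ≤ ρ²=41; F_rep = 23·(4,-1)/17² = (0.3183,-0.0796)
o3: d²=369 > ρ²=41 → inactive
o4: d²=25 ≤ ρ²=41; F_rep = 23·(4,3)/25² = (0.1472,0.1104)
F = F_att + ΣF_rep = (-1.7845,0.7808)
p' = p + 1/8·F = (11.7769,-4.9024)

Fx=-1.7845 Fy=0.7808 x'=11.7769 y'=-4.9024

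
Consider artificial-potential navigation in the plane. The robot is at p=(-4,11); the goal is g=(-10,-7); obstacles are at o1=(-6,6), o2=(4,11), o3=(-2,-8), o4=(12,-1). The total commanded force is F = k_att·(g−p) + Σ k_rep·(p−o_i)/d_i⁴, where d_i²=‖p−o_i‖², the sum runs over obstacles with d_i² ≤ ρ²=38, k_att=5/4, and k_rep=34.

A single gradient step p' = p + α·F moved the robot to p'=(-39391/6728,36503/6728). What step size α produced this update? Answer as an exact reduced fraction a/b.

F_att = 5/4·(g−p) = 5/4·(-6,-18) = (-7.5000,-22.5000)
o1: d²=29 ≤ ρ²=38; F_rep = 34·(2,5)/29² = (0.0809,0.2021)
o2: d²=64 > ρ²=38 → inactive
o3: d²=365 > ρ²=38 → inactive
o4: d²=400 > ρ²=38 → inactive
F = F_att + ΣF_rep = (-7.4191,-22.2979)
Δp = p'−p = (-1.8548,-5.5745); α = Δx/Fx = (-12479/6728) / (-12479/1682) = 1/4
check: Δy/Fy = (-37505/6728) / (-37505/1682) = 1/4 ✓

α = 1/4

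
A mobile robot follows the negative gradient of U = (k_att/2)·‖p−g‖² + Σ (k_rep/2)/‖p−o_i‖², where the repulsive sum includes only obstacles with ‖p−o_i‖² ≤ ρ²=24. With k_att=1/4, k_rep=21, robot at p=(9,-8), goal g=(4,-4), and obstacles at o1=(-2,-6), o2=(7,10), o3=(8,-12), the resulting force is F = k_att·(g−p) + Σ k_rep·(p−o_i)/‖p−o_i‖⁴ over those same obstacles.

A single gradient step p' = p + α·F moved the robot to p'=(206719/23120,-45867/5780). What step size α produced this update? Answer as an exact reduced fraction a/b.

α = 1/20

F_att = 1/4·(g−p) = 1/4·(-5,4) = (-1.2500,1.0000)
o1: d²=125 > ρ²=24 → inactive
o2: d²=328 > ρ²=24 → inactive
o3: d²=17 ≤ ρ²=24; F_rep = 21·(1,4)/17² = (0.0727,0.2907)
F = F_att + ΣF_rep = (-1.1773,1.2907)
Δp = p'−p = (-0.0589,0.0645); α = Δx/Fx = (-1361/23120) / (-1361/1156) = 1/20
check: Δy/Fy = (373/5780) / (373/289) = 1/20 ✓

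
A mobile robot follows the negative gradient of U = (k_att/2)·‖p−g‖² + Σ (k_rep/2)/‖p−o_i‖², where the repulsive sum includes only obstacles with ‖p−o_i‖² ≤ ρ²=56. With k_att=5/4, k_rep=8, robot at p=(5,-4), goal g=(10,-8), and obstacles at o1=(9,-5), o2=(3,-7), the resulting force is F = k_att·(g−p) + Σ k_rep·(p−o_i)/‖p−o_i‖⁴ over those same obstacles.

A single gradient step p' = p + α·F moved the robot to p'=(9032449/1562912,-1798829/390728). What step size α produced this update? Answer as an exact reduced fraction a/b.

α = 1/8

F_att = 5/4·(g−p) = 5/4·(5,-4) = (6.2500,-5.0000)
o1: d²=17 ≤ ρ²=56; F_rep = 8·(-4,1)/17² = (-0.1107,0.0277)
o2: d²=13 ≤ ρ²=56; F_rep = 8·(2,3)/13² = (0.0947,0.1420)
F = F_att + ΣF_rep = (6.2339,-4.8303)
Δp = p'−p = (0.7792,-0.6038); α = Δx/Fx = (1217889/1562912) / (1217889/195364) = 1/8
check: Δy/Fy = (-235917/390728) / (-235917/48841) = 1/8 ✓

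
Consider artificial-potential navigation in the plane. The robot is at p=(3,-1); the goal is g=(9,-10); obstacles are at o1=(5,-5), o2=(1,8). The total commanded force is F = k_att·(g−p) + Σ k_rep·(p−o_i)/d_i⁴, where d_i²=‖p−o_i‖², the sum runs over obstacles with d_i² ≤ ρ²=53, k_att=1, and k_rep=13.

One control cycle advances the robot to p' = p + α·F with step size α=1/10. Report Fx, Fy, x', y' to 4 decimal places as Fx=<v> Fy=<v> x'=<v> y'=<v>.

F_att = 1·(g−p) = 1·(6,-9) = (6.0000,-9.0000)
o1: d²=20 ≤ ρ²=53; F_rep = 13·(-2,4)/20² = (-0.0650,0.1300)
o2: d²=85 > ρ²=53 → inactive
F = F_att + ΣF_rep = (5.9350,-8.8700)
p' = p + 1/10·F = (3.5935,-1.8870)

Fx=5.9350 Fy=-8.8700 x'=3.5935 y'=-1.8870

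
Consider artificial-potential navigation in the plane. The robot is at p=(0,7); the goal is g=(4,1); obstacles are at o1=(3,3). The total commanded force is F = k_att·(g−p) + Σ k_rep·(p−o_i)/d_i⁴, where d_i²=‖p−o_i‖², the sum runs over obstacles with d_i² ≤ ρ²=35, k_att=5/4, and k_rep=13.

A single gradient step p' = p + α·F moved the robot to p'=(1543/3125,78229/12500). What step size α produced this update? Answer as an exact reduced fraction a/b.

F_att = 5/4·(g−p) = 5/4·(4,-6) = (5.0000,-7.5000)
o1: d²=25 ≤ ρ²=35; F_rep = 13·(-3,4)/25² = (-0.0624,0.0832)
F = F_att + ΣF_rep = (4.9376,-7.4168)
Δp = p'−p = (0.4938,-0.7417); α = Δx/Fx = (1543/3125) / (3086/625) = 1/10
check: Δy/Fy = (-9271/12500) / (-9271/1250) = 1/10 ✓

α = 1/10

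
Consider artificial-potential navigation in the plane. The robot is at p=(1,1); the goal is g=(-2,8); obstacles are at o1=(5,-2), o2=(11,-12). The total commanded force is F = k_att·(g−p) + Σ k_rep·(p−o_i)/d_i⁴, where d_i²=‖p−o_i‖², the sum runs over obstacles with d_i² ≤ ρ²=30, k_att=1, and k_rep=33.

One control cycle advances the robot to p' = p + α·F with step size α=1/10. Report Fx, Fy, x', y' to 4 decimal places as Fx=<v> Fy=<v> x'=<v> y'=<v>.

F_att = 1·(g−p) = 1·(-3,7) = (-3.0000,7.0000)
o1: d²=25 ≤ ρ²=30; F_rep = 33·(-4,3)/25² = (-0.2112,0.1584)
o2: d²=269 > ρ²=30 → inactive
F = F_att + ΣF_rep = (-3.2112,7.1584)
p' = p + 1/10·F = (0.6789,1.7158)

Fx=-3.2112 Fy=7.1584 x'=0.6789 y'=1.7158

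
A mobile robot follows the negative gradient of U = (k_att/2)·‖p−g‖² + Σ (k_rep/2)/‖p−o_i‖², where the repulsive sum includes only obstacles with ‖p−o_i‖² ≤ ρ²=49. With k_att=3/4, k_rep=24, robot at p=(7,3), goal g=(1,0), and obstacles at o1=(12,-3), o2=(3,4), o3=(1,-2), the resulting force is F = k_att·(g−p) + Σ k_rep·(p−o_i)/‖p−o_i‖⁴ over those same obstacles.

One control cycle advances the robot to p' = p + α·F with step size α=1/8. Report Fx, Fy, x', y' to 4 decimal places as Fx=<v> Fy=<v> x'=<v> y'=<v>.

F_att = 3/4·(g−p) = 3/4·(-6,-3) = (-4.5000,-2.2500)
o1: d²=61 > ρ²=49 → inactive
o2: d²=17 ≤ ρ²=49; F_rep = 24·(4,-1)/17² = (0.3322,-0.0830)
o3: d²=61 > ρ²=49 → inactive
F = F_att + ΣF_rep = (-4.1678,-2.3330)
p' = p + 1/8·F = (6.4790,2.7084)

Fx=-4.1678 Fy=-2.3330 x'=6.4790 y'=2.7084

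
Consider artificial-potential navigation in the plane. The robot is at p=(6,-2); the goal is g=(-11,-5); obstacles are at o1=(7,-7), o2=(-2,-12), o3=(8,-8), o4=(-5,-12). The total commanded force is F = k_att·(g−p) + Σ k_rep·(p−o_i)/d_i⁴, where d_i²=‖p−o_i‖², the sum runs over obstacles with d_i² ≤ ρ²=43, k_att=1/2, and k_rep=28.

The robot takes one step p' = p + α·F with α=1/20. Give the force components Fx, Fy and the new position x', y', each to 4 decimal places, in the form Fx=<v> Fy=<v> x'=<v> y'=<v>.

F_att = 1/2·(g−p) = 1/2·(-17,-3) = (-8.5000,-1.5000)
o1: d²=26 ≤ ρ²=43; F_rep = 28·(-1,5)/26² = (-0.0414,0.2071)
o2: d²=164 > ρ²=43 → inactive
o3: d²=40 ≤ ρ²=43; F_rep = 28·(-2,6)/40² = (-0.0350,0.1050)
o4: d²=221 > ρ²=43 → inactive
F = F_att + ΣF_rep = (-8.5764,-1.1879)
p' = p + 1/20·F = (5.5712,-2.0594)

Fx=-8.5764 Fy=-1.1879 x'=5.5712 y'=-2.0594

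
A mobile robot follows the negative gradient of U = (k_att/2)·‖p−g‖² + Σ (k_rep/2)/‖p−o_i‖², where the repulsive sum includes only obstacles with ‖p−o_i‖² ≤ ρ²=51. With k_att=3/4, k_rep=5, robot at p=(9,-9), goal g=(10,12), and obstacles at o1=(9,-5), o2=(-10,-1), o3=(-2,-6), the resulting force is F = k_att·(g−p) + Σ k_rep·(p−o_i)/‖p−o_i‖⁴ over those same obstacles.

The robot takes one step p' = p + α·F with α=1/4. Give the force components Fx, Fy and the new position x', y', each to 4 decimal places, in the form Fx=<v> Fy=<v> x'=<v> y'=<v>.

Fx=0.7500 Fy=15.6719 x'=9.1875 y'=-5.0820

F_att = 3/4·(g−p) = 3/4·(1,21) = (0.7500,15.7500)
o1: d²=16 ≤ ρ²=51; F_rep = 5·(0,-4)/16² = (0.0000,-0.0781)
o2: d²=425 > ρ²=51 → inactive
o3: d²=130 > ρ²=51 → inactive
F = F_att + ΣF_rep = (0.7500,15.6719)
p' = p + 1/4·F = (9.1875,-5.0820)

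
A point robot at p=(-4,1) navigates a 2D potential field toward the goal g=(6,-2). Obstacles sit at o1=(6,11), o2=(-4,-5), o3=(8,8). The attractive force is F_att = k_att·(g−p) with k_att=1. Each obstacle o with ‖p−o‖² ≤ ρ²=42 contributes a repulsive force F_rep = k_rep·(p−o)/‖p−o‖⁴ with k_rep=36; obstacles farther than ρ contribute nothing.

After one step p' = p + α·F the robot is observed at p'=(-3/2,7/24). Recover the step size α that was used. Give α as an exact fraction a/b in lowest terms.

α = 1/4

F_att = 1·(g−p) = 1·(10,-3) = (10.0000,-3.0000)
o1: d²=200 > ρ²=42 → inactive
o2: d²=36 ≤ ρ²=42; F_rep = 36·(0,6)/36² = (0.0000,0.1667)
o3: d²=193 > ρ²=42 → inactive
F = F_att + ΣF_rep = (10.0000,-2.8333)
Δp = p'−p = (2.5000,-0.7083); α = Δx/Fx = (5/2) / (10) = 1/4
check: Δy/Fy = (-17/24) / (-17/6) = 1/4 ✓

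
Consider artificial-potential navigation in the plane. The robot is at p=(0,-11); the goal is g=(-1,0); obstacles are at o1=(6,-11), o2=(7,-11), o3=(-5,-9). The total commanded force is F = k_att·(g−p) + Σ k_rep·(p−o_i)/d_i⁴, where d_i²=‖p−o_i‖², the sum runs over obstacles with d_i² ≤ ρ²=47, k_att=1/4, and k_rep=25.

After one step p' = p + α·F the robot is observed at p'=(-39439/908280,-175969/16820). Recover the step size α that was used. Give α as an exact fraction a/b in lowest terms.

F_att = 1/4·(g−p) = 1/4·(-1,11) = (-0.2500,2.7500)
o1: d²=36 ≤ ρ²=47; F_rep = 25·(-6,0)/36² = (-0.1157,0.0000)
o2: d²=49 > ρ²=47 → inactive
o3: d²=29 ≤ ρ²=47; F_rep = 25·(5,-2)/29² = (0.1486,-0.0595)
F = F_att + ΣF_rep = (-0.2171,2.6905)
Δp = p'−p = (-0.0434,0.5381); α = Δx/Fx = (-39439/908280) / (-39439/181656) = 1/5
check: Δy/Fy = (9051/16820) / (9051/3364) = 1/5 ✓

α = 1/5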